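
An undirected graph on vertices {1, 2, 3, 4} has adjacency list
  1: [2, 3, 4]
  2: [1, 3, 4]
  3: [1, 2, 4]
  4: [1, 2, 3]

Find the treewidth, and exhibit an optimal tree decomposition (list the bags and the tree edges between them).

With just one bag of size 4, the width is 4 − 1 = 3, so tw(G) ≤ 3. On the other hand G contains the 4-clique {1, 2, 3, 4}. A clique must lie in a single bag of any decomposition, so no decomposition can have width below 3. Therefore the treewidth is 3.

Treewidth 3.
Bags: B1 = {1, 2, 3, 4}
Tree: (single bag)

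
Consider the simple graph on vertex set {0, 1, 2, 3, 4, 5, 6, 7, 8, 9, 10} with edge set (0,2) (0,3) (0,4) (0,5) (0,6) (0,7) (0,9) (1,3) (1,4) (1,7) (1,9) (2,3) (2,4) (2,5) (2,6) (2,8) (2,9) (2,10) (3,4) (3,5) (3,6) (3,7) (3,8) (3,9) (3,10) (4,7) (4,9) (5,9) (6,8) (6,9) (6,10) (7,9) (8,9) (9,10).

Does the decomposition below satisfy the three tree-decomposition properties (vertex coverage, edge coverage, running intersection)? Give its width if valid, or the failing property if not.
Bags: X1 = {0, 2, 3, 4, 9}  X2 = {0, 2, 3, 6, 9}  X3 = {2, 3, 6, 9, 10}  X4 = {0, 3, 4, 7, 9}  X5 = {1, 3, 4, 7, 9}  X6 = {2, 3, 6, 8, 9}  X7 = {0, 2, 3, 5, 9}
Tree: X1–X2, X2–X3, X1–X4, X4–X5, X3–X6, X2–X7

Yes; width 4.

Every vertex of G appears in some bag (union = {0, 1, 2, 3, 4, 5, 6, 7, 8, 9, 10}); every edge is covered by a bag; and for each vertex v the set of bags containing v is connected in the bag tree. The decomposition is therefore valid. The largest bag has 5 vertices, so the width is 4.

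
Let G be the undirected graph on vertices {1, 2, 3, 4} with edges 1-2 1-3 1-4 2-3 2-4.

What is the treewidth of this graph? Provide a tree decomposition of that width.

Treewidth 2.
One such decomposition:
Bags: B1 = {1, 2, 3}  B2 = {1, 2, 4}
Tree: B1–B2

The largest bag has 3 vertices, giving width 2; this decomposition certifies tw(G) ≤ 2. Conversely, {1, 2, 3} is a clique of size 3, and the vertices of any clique must share a bag in every tree decomposition; so some bag has ≥ 3 vertices and tw(G) ≥ 2. Combining the bounds, tw(G) = 2.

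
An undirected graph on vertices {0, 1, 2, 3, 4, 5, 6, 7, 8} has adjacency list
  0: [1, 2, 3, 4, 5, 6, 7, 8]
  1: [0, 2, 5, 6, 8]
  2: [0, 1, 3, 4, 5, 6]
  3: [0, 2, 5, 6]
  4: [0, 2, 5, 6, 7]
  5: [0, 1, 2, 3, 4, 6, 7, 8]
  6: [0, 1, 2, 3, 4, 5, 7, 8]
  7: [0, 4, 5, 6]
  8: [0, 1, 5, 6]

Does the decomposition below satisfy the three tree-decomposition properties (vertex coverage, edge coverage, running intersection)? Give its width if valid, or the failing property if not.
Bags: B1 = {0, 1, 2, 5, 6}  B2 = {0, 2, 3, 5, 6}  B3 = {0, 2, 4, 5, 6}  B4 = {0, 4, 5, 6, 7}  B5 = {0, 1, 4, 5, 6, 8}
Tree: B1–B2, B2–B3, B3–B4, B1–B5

A tree decomposition must satisfy three properties: every vertex lies in some bag; for every edge, both endpoints lie together in some bag; and for every vertex, the bags containing it form a connected subtree. Here bags containing vertex 4 are not connected in the tree, so the decomposition is invalid.

No — bags containing vertex 4 are not connected in the tree.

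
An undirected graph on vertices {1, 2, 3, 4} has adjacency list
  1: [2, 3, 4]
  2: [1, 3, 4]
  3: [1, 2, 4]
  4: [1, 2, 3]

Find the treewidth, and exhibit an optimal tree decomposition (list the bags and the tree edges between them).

Treewidth 3.
One such decomposition:
Bags: B1 = {1, 2, 3, 4}
Tree: (single bag)

A single bag containing all 4 vertices is trivially a valid decomposition of width 3. For the lower bound, the 4 vertices {1, 2, 3, 4} are pairwise adjacent, and any tree decomposition puts a clique entirely inside one bag — forcing width ≥ 3. Hence tw(G) = 3 exactly.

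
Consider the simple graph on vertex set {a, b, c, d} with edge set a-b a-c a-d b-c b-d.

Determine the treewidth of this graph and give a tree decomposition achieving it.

Treewidth 2.
Bags: B1 = {a, b, d}  B2 = {a, b, c}
Tree: B1–B2

Each bag holds 3 vertices, so the decomposition has width 2, which upper-bounds the treewidth. For the lower bound, the 3 vertices {a, b, d} are pairwise adjacent, and any tree decomposition puts a clique entirely inside one bag — forcing width ≥ 2. The upper and lower bounds meet at 2, so that is the treewidth.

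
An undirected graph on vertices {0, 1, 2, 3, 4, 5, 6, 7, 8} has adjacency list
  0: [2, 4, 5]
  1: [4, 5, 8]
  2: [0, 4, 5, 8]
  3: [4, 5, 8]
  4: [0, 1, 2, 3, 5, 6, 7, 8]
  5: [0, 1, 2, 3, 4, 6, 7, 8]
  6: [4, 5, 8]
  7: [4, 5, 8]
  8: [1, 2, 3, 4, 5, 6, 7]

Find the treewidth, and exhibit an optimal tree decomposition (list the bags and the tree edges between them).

Every bag has size at most 4, so the width is 4 − 1 = 3 and tw(G) ≤ 3. On the other hand G contains the 4-clique {0, 2, 4, 5}. A clique must lie in a single bag of any decomposition, so no decomposition can have width below 3. The upper and lower bounds meet at 3, so that is the treewidth.

Treewidth 3.
Bags: B1 = {4, 5, 7, 8}  B2 = {4, 5, 6, 8}  B3 = {2, 4, 5, 8}  B4 = {1, 4, 5, 8}  B5 = {0, 2, 4, 5}  B6 = {3, 4, 5, 8}
Tree: B1–B2, B1–B3, B1–B4, B3–B5, B2–B6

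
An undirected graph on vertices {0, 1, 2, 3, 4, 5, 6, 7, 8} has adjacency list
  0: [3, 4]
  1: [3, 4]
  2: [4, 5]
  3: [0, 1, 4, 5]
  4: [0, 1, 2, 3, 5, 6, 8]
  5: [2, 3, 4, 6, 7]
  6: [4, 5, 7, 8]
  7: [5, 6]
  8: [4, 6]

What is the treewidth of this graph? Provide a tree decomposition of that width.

Every bag has size at most 3, so the width is 3 − 1 = 2 and tw(G) ≤ 2. Conversely, {4, 6, 8} is a clique of size 3, and the vertices of any clique must share a bag in every tree decomposition; so some bag has ≥ 3 vertices and tw(G) ≥ 2. Combining the bounds, tw(G) = 2.

Treewidth 2.
Bags: B1 = {1, 3, 4}  B2 = {3, 4, 5}  B3 = {4, 5, 6}  B4 = {4, 6, 8}  B5 = {0, 3, 4}  B6 = {2, 4, 5}  B7 = {5, 6, 7}
Tree: B1–B2, B2–B3, B3–B4, B1–B5, B3–B6, B3–B7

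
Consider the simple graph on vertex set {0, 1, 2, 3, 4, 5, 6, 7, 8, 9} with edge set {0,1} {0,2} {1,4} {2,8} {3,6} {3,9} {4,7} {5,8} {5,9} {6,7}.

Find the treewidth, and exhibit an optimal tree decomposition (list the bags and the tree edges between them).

Treewidth 2.
Bags: B1 = {5, 8, 9}  B2 = {2, 8, 9}  B3 = {0, 2, 9}  B4 = {0, 1, 9}  B5 = {1, 4, 9}  B6 = {4, 7, 9}  B7 = {6, 7, 9}  B8 = {3, 6, 9}
Tree: B1–B2, B2–B3, B3–B4, B4–B5, B5–B6, B6–B7, B7–B8

The largest bag has 3 vertices, giving width 2; this decomposition certifies tw(G) ≤ 2. The edges 9–5–8–2–0–1–4–7–6–3–9 form a cycle, so G is not a tree and its treewidth is at least 2. Hence tw(G) = 2 exactly.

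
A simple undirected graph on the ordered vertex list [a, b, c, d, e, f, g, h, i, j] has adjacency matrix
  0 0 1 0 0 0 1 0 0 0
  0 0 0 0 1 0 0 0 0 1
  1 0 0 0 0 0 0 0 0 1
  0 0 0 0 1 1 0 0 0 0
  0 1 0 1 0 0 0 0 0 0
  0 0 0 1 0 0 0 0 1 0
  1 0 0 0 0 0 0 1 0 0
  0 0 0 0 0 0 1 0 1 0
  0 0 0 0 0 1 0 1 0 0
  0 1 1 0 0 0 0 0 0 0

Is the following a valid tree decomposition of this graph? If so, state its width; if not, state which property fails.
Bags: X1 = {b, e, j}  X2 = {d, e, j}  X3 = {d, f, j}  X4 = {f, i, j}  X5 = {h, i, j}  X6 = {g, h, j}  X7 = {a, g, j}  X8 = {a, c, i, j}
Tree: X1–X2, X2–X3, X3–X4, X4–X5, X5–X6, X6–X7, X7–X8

A tree decomposition must satisfy three properties: every vertex lies in some bag; for every edge, both endpoints lie together in some bag; and for every vertex, the bags containing it form a connected subtree. Here bags containing vertex i are not connected in the tree, so the decomposition is invalid.

No — bags containing vertex i are not connected in the tree.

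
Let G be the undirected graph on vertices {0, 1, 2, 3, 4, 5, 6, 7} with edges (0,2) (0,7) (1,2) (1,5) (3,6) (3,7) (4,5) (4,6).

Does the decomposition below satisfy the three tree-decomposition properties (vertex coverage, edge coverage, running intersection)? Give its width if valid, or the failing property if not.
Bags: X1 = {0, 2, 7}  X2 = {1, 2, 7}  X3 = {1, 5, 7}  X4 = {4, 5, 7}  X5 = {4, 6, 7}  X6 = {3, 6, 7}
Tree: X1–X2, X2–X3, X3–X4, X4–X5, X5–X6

Yes; width 2.

Vertex coverage: the bags together contain {0, 1, 2, 3, 4, 5, 6, 7}, the full vertex set. Edge coverage: each edge of G has both endpoints in at least one bag. Running intersection: for every vertex, the bags containing it form a connected subtree. All three properties hold, so this is a valid tree decomposition of width max|bag| − 1 = 2, and hence tw(G) ≤ 2.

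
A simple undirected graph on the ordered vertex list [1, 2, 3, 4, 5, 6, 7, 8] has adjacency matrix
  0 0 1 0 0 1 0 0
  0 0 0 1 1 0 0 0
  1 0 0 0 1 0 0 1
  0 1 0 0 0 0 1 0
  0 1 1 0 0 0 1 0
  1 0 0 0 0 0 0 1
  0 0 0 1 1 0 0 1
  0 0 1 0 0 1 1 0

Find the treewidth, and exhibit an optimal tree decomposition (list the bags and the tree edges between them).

Treewidth 2.
One such decomposition:
Bags: B1 = {2, 4, 7}  B2 = {2, 5, 7}  B3 = {5, 7, 8}  B4 = {3, 5, 8}  B5 = {3, 6, 8}  B6 = {1, 3, 6}
Tree: B1–B2, B2–B3, B3–B4, B4–B5, B5–B6

The largest bag has 3 vertices, giving width 2; this decomposition certifies tw(G) ≤ 2. The edges 4–2–5–7–4 form a cycle, so G is not a tree and its treewidth is at least 2. Combining the bounds, tw(G) = 2.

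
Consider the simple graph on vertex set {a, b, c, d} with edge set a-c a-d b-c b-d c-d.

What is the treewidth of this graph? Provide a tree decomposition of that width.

The largest bag has 3 vertices, giving width 2; this decomposition certifies tw(G) ≤ 2. For the lower bound, the 3 vertices {a, c, d} are pairwise adjacent, and any tree decomposition puts a clique entirely inside one bag — forcing width ≥ 2. The upper and lower bounds meet at 2, so that is the treewidth.

Treewidth 2.
Bags: B1 = {a, c, d}  B2 = {b, c, d}
Tree: B1–B2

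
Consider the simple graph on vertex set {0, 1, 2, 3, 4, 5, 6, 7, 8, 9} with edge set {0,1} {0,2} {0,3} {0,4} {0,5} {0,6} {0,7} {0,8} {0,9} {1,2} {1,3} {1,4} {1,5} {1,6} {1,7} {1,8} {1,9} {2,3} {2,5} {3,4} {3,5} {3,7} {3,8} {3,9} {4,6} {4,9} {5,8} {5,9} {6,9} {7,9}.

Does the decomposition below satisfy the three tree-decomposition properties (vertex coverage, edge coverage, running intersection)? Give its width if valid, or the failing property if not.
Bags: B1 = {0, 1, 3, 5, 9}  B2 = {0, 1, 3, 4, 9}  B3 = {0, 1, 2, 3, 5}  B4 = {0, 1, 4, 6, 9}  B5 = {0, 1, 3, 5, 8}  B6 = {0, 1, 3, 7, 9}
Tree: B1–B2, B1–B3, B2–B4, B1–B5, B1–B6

Every vertex of G appears in some bag (union = {0, 1, 2, 3, 4, 5, 6, 7, 8, 9}); every edge is covered by a bag; and for each vertex v the set of bags containing v is connected in the bag tree. The decomposition is therefore valid. The largest bag has 5 vertices, so the width is 4.

Yes; width 4.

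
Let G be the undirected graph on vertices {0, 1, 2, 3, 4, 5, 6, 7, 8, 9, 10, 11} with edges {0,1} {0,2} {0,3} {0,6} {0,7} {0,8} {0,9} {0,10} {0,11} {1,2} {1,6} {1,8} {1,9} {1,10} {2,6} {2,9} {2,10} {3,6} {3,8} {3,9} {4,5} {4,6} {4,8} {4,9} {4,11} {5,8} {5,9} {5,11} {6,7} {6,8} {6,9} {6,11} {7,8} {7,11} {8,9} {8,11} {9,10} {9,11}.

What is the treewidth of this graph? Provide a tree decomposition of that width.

Treewidth 4.
One optimal decomposition is:
Bags: B1 = {0, 6, 8, 9, 11}  B2 = {0, 1, 6, 8, 9}  B3 = {4, 6, 8, 9, 11}  B4 = {0, 3, 6, 8, 9}  B5 = {0, 1, 2, 6, 9}  B6 = {0, 1, 2, 9, 10}  B7 = {0, 6, 7, 8, 11}  B8 = {4, 5, 8, 9, 11}
Tree: B1–B2, B1–B3, B2–B4, B2–B5, B5–B6, B1–B7, B3–B8

Each bag holds 5 vertices, so the decomposition has width 4, which upper-bounds the treewidth. Conversely, {0, 1, 2, 9, 10} is a clique of size 5, and the vertices of any clique must share a bag in every tree decomposition; so some bag has ≥ 5 vertices and tw(G) ≥ 4. Hence tw(G) = 4 exactly.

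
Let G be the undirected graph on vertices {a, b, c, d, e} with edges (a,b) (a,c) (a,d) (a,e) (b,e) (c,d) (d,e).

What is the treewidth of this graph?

2

A width-2 tree decomposition is:
Bags: B1 = {a, c, d}  B2 = {a, d, e}  B3 = {a, b, e}
Tree: B1–B2, B2–B3
The largest bag has 3 vertices, giving width 2; this decomposition certifies tw(G) ≤ 2. On the other hand G contains the 3-clique {a, d, e}. A clique must lie in a single bag of any decomposition, so no decomposition can have width below 2. The upper and lower bounds meet at 2, so that is the treewidth.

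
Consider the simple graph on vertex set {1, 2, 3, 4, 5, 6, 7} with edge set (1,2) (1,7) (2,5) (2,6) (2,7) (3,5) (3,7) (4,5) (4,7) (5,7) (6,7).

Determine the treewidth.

2

A width-2 tree decomposition is:
Bags: B1 = {2, 5, 7}  B2 = {2, 6, 7}  B3 = {1, 2, 7}  B4 = {4, 5, 7}  B5 = {3, 5, 7}
Tree: B1–B2, B2–B3, B1–B4, B1–B5
Each bag holds 3 vertices, so the decomposition has width 2, which upper-bounds the treewidth. Conversely, {1, 2, 7} is a clique of size 3, and the vertices of any clique must share a bag in every tree decomposition; so some bag has ≥ 3 vertices and tw(G) ≥ 2. Therefore the treewidth is 2.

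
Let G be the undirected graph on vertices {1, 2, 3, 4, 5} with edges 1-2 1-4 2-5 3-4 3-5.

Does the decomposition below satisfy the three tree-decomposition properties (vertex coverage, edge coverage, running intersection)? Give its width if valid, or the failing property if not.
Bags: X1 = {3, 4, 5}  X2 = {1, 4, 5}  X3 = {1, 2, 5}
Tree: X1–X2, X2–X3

Yes; width 2.

Vertex coverage: the bags together contain {1, 2, 3, 4, 5}, the full vertex set. Edge coverage: each edge of G has both endpoints in at least one bag. Running intersection: for every vertex, the bags containing it form a connected subtree. All three properties hold, so this is a valid tree decomposition of width max|bag| − 1 = 2, and hence tw(G) ≤ 2.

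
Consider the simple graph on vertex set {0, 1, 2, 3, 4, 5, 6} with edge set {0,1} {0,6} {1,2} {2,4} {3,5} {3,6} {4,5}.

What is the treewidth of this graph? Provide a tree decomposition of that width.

The largest bag has 3 vertices, giving width 2; this decomposition certifies tw(G) ≤ 2. Since 6–3–5–4–2–1–0–6 is a cycle in G, G is not acyclic. Forests are exactly the graphs of treewidth ≤ 1, so tw(G) ≥ 2. Combining the bounds, tw(G) = 2.

Treewidth 2.
One such decomposition:
Bags: B1 = {3, 5, 6}  B2 = {4, 5, 6}  B3 = {2, 4, 6}  B4 = {1, 2, 6}  B5 = {0, 1, 6}
Tree: B1–B2, B2–B3, B3–B4, B4–B5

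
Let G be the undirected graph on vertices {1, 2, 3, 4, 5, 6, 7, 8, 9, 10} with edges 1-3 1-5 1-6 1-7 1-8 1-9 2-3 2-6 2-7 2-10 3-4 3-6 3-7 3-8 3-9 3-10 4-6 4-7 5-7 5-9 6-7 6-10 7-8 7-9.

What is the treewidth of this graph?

3

A width-3 tree decomposition is:
Bags: B1 = {2, 3, 6, 7}  B2 = {1, 3, 6, 7}  B3 = {1, 3, 7, 9}  B4 = {3, 4, 6, 7}  B5 = {1, 5, 7, 9}  B6 = {1, 3, 7, 8}  B7 = {2, 3, 6, 10}
Tree: B1–B2, B2–B3, B1–B4, B3–B5, B3–B6, B1–B7
Every bag has size at most 4, so the width is 4 − 1 = 3 and tw(G) ≤ 3. On the other hand G contains the 4-clique {2, 3, 6, 10}. A clique must lie in a single bag of any decomposition, so no decomposition can have width below 3. Hence tw(G) = 3 exactly.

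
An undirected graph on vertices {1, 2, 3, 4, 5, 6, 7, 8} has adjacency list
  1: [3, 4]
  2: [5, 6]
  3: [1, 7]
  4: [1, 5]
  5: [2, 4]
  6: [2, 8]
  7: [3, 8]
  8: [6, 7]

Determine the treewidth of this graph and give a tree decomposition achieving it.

The largest bag has 3 vertices, giving width 2; this decomposition certifies tw(G) ≤ 2. The edges 2–5–4–1–3–7–8–6–2 form a cycle, so G is not a tree and its treewidth is at least 2. The upper and lower bounds meet at 2, so that is the treewidth.

Treewidth 2.
One such decomposition:
Bags: B1 = {2, 4, 5}  B2 = {1, 2, 4}  B3 = {1, 2, 3}  B4 = {2, 3, 7}  B5 = {2, 7, 8}  B6 = {2, 6, 8}
Tree: B1–B2, B2–B3, B3–B4, B4–B5, B5–B6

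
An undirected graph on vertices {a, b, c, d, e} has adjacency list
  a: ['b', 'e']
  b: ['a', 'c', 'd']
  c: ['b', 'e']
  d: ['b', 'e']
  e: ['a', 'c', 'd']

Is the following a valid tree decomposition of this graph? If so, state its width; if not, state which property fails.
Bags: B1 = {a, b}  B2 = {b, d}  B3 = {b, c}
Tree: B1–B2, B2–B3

No — vertex e appears in no bag.

A tree decomposition must satisfy three properties: every vertex lies in some bag; for every edge, both endpoints lie together in some bag; and for every vertex, the bags containing it form a connected subtree. Here vertex e appears in no bag, so the decomposition is invalid.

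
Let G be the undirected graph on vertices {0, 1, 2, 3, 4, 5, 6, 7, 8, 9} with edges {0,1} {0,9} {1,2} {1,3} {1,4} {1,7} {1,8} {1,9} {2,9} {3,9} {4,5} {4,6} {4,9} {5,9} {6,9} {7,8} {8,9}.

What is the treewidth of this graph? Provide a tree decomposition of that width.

Treewidth 2.
One optimal decomposition is:
Bags: B1 = {4, 6, 9}  B2 = {1, 4, 9}  B3 = {1, 8, 9}  B4 = {4, 5, 9}  B5 = {0, 1, 9}  B6 = {1, 7, 8}  B7 = {1, 2, 9}  B8 = {1, 3, 9}
Tree: B1–B2, B2–B3, B2–B4, B2–B5, B3–B6, B2–B7, B5–B8

Each bag holds 3 vertices, so the decomposition has width 2, which upper-bounds the treewidth. For the lower bound, the 3 vertices {0, 1, 9} are pairwise adjacent, and any tree decomposition puts a clique entirely inside one bag — forcing width ≥ 2. The upper and lower bounds meet at 2, so that is the treewidth.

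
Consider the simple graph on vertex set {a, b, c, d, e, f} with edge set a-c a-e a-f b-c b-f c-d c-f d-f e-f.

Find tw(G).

A width-2 tree decomposition is:
Bags: B1 = {a, c, f}  B2 = {b, c, f}  B3 = {c, d, f}  B4 = {a, e, f}
Tree: B1–B2, B2–B3, B1–B4
Each bag holds 3 vertices, so the decomposition has width 2, which upper-bounds the treewidth. On the other hand G contains the 3-clique {a, e, f}. A clique must lie in a single bag of any decomposition, so no decomposition can have width below 2. The upper and lower bounds meet at 2, so that is the treewidth.

2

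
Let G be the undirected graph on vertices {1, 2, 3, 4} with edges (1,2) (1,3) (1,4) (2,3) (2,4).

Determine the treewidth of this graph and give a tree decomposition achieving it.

Treewidth 2.
One such decomposition:
Bags: B1 = {1, 2, 4}  B2 = {1, 2, 3}
Tree: B1–B2

Each bag holds 3 vertices, so the decomposition has width 2, which upper-bounds the treewidth. For the lower bound, the 3 vertices {1, 2, 3} are pairwise adjacent, and any tree decomposition puts a clique entirely inside one bag — forcing width ≥ 2. Therefore the treewidth is 2.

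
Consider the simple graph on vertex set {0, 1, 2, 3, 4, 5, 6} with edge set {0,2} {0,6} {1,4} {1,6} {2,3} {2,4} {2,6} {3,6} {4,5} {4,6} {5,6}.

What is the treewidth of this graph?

A width-2 tree decomposition is:
Bags: B1 = {2, 3, 6}  B2 = {0, 2, 6}  B3 = {2, 4, 6}  B4 = {4, 5, 6}  B5 = {1, 4, 6}
Tree: B1–B2, B2–B3, B3–B4, B4–B5
The largest bag has 3 vertices, giving width 2; this decomposition certifies tw(G) ≤ 2. On the other hand G contains the 3-clique {1, 4, 6}. A clique must lie in a single bag of any decomposition, so no decomposition can have width below 2. The upper and lower bounds meet at 2, so that is the treewidth.

2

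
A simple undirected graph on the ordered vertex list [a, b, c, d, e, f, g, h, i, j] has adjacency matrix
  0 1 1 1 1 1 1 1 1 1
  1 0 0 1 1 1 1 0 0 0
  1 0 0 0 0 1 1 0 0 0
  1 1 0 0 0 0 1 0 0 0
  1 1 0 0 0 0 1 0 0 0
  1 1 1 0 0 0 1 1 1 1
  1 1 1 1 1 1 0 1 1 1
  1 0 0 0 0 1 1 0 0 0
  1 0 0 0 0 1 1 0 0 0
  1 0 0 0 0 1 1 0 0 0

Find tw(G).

3

A width-3 tree decomposition is:
Bags: B1 = {a, b, f, g}  B2 = {a, f, g, i}  B3 = {a, f, g, h}  B4 = {a, b, d, g}  B5 = {a, b, e, g}  B6 = {a, c, f, g}  B7 = {a, f, g, j}
Tree: B1–B2, B2–B3, B1–B4, B1–B5, B3–B6, B3–B7
The largest bag has 4 vertices, giving width 3; this decomposition certifies tw(G) ≤ 3. For the lower bound, the 4 vertices {a, b, d, g} are pairwise adjacent, and any tree decomposition puts a clique entirely inside one bag — forcing width ≥ 3. Combining the bounds, tw(G) = 3.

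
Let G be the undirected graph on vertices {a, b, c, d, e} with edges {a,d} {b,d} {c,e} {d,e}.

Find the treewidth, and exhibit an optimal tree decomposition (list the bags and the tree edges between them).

Each bag holds 2 vertices, so the decomposition has width 1, which upper-bounds the treewidth. G has an edge, so its treewidth is at least 1. Combining the bounds, tw(G) = 1.

Treewidth 1.
One optimal decomposition is:
Bags: B1 = {d, e}  B2 = {b, d}  B3 = {c, e}  B4 = {a, d}
Tree: B1–B2, B1–B3, B2–B4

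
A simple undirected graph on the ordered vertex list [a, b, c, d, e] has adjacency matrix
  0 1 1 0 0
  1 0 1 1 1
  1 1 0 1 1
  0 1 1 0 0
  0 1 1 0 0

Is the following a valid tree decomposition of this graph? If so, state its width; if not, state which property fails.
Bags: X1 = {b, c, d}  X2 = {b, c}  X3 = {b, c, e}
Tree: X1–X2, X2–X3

A tree decomposition must satisfy three properties: every vertex lies in some bag; for every edge, both endpoints lie together in some bag; and for every vertex, the bags containing it form a connected subtree. Here vertex a appears in no bag, so the decomposition is invalid.

No — vertex a appears in no bag.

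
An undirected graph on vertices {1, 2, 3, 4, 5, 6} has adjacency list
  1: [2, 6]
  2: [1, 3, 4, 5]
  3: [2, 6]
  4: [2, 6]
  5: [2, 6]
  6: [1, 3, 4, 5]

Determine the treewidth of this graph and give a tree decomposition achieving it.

The largest bag has 3 vertices, giving width 2; this decomposition certifies tw(G) ≤ 2. The edges 6–3–2–4–6 form a cycle, so G is not a tree and its treewidth is at least 2. Combining the bounds, tw(G) = 2.

Treewidth 2.
One optimal decomposition is:
Bags: B1 = {2, 3, 6}  B2 = {2, 4, 6}  B3 = {1, 2, 6}  B4 = {2, 5, 6}
Tree: B1–B2, B2–B3, B3–B4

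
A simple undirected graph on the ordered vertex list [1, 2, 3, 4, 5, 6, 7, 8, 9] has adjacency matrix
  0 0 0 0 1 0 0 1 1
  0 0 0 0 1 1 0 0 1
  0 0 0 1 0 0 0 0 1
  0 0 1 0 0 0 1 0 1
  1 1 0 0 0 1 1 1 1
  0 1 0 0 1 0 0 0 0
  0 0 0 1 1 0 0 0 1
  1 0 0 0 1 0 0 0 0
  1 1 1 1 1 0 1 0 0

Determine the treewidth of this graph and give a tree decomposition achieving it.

Every bag has size at most 3, so the width is 3 − 1 = 2 and tw(G) ≤ 2. For the lower bound, the 3 vertices {3, 4, 9} are pairwise adjacent, and any tree decomposition puts a clique entirely inside one bag — forcing width ≥ 2. Combining the bounds, tw(G) = 2.

Treewidth 2.
Bags: B1 = {2, 5, 6}  B2 = {2, 5, 9}  B3 = {5, 7, 9}  B4 = {1, 5, 9}  B5 = {4, 7, 9}  B6 = {1, 5, 8}  B7 = {3, 4, 9}
Tree: B1–B2, B2–B3, B2–B4, B3–B5, B4–B6, B5–B7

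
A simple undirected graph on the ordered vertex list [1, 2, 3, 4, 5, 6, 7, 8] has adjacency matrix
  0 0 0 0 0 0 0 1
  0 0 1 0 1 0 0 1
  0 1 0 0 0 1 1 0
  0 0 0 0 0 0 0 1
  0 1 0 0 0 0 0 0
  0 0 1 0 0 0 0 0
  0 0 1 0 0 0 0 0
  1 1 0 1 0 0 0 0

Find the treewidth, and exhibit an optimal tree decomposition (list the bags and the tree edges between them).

Each bag holds 2 vertices, so the decomposition has width 1, which upper-bounds the treewidth. G has an edge, so its treewidth is at least 1. Combining the bounds, tw(G) = 1.

Treewidth 1.
Bags: B1 = {2, 5}  B2 = {2, 8}  B3 = {4, 8}  B4 = {2, 3}  B5 = {3, 6}  B6 = {1, 8}  B7 = {3, 7}
Tree: B1–B2, B2–B3, B1–B4, B4–B5, B3–B6, B5–B7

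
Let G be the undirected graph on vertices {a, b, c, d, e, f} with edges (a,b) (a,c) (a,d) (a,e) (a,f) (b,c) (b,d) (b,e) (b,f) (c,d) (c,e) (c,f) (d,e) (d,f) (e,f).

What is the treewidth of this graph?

5

A width-5 tree decomposition is:
Bags: B1 = {a, b, c, d, e, f}
Tree: (single bag)
With just one bag of size 6, the width is 6 − 1 = 5, so tw(G) ≤ 5. Conversely, {a, b, c, d, e, f} is a clique of size 6, and the vertices of any clique must share a bag in every tree decomposition; so some bag has ≥ 6 vertices and tw(G) ≥ 5. Therefore the treewidth is 5.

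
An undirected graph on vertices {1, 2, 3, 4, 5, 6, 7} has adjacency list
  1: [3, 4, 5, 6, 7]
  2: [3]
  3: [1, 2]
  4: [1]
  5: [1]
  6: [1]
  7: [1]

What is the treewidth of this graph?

A width-1 tree decomposition is:
Bags: B1 = {1, 3}  B2 = {1, 4}  B3 = {1, 6}  B4 = {2, 3}  B5 = {1, 5}  B6 = {1, 7}
Tree: B1–B2, B2–B3, B1–B4, B2–B5, B3–B6
The largest bag has 2 vertices, giving width 1; this decomposition certifies tw(G) ≤ 1. G has an edge, so its treewidth is at least 1. Hence tw(G) = 1 exactly.

1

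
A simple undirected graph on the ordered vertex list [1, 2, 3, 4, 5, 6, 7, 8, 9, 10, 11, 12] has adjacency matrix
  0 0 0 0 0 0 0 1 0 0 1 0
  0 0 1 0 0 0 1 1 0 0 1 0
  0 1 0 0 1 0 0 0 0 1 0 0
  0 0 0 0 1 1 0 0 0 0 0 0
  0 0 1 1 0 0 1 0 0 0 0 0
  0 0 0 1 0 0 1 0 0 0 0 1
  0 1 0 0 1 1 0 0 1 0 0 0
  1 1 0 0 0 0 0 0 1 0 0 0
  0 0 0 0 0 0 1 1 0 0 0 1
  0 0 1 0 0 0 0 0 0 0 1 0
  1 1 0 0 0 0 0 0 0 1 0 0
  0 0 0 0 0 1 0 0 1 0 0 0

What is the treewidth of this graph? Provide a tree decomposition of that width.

Treewidth 3.
One optimal decomposition is:
Bags: B1 = {4, 5, 6, 12}  B2 = {5, 6, 7, 12}  B3 = {5, 7, 9, 12}  B4 = {3, 5, 7, 9}  B5 = {2, 3, 7, 9}  B6 = {2, 3, 8, 9}  B7 = {2, 3, 8, 10}  B8 = {2, 8, 10, 11}  B9 = {1, 8, 10, 11}
Tree: B1–B2, B2–B3, B3–B4, B4–B5, B5–B6, B6–B7, B7–B8, B8–B9

The largest bag has 4 vertices, giving width 3; this decomposition certifies tw(G) ≤ 3. For the lower bound: the 4 vertex sets {4,6,12}, {5}, {7}, {2,3,8,9} are disjoint, each induces a connected subgraph, and every pair is joined by at least one edge of G. Contracting each set to a single vertex therefore yields K_{4} as a minor, and since treewidth is minor-monotone, tw(G) ≥ tw(K_{4}) = 3. Therefore the treewidth is 3.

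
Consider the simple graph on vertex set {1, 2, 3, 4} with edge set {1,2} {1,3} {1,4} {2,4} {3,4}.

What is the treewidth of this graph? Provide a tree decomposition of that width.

Treewidth 2.
One such decomposition:
Bags: B1 = {1, 2, 4}  B2 = {1, 3, 4}
Tree: B1–B2

The largest bag has 3 vertices, giving width 2; this decomposition certifies tw(G) ≤ 2. On the other hand G contains the 3-clique {1, 2, 4}. A clique must lie in a single bag of any decomposition, so no decomposition can have width below 2. Combining the bounds, tw(G) = 2.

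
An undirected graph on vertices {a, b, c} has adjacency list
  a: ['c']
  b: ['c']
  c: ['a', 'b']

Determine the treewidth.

A width-1 tree decomposition is:
Bags: B1 = {b, c}  B2 = {a, c}
Tree: B1–B2
Every bag has size at most 2, so the width is 2 − 1 = 1 and tw(G) ≤ 1. Any graph with an edge has treewidth ≥ 1, and G has the edge c–b. Combining the bounds, tw(G) = 1.

1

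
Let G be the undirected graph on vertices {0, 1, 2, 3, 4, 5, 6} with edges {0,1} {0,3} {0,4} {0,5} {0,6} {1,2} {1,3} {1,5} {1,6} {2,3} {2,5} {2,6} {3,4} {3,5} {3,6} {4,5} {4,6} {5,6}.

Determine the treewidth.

A width-4 tree decomposition is:
Bags: B1 = {0, 1, 3, 5, 6}  B2 = {1, 2, 3, 5, 6}  B3 = {0, 3, 4, 5, 6}
Tree: B1–B2, B1–B3
Every bag has size at most 5, so the width is 5 − 1 = 4 and tw(G) ≤ 4. For the lower bound, the 5 vertices {0, 1, 3, 5, 6} are pairwise adjacent, and any tree decomposition puts a clique entirely inside one bag — forcing width ≥ 4. The upper and lower bounds meet at 4, so that is the treewidth.

4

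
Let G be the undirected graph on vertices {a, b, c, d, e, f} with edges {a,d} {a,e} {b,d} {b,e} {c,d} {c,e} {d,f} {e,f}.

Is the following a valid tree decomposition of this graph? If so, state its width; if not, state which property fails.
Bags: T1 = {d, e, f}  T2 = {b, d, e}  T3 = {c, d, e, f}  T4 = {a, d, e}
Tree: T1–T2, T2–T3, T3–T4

No — bags containing vertex f are not connected in the tree.

A tree decomposition must satisfy three properties: every vertex lies in some bag; for every edge, both endpoints lie together in some bag; and for every vertex, the bags containing it form a connected subtree. Here bags containing vertex f are not connected in the tree, so the decomposition is invalid.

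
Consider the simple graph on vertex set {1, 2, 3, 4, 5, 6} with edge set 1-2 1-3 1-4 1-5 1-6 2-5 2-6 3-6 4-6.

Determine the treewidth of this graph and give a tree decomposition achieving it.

Each bag holds 3 vertices, so the decomposition has width 2, which upper-bounds the treewidth. For the lower bound, the 3 vertices {1, 2, 5} are pairwise adjacent, and any tree decomposition puts a clique entirely inside one bag — forcing width ≥ 2. Combining the bounds, tw(G) = 2.

Treewidth 2.
Bags: B1 = {1, 4, 6}  B2 = {1, 2, 6}  B3 = {1, 2, 5}  B4 = {1, 3, 6}
Tree: B1–B2, B2–B3, B2–B4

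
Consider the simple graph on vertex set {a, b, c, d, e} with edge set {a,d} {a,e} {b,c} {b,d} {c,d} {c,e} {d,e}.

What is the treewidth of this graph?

A width-2 tree decomposition is:
Bags: B1 = {c, d, e}  B2 = {b, c, d}  B3 = {a, d, e}
Tree: B1–B2, B1–B3
Every bag has size at most 3, so the width is 3 − 1 = 2 and tw(G) ≤ 2. For the lower bound, the 3 vertices {c, d, e} are pairwise adjacent, and any tree decomposition puts a clique entirely inside one bag — forcing width ≥ 2. Therefore the treewidth is 2.

2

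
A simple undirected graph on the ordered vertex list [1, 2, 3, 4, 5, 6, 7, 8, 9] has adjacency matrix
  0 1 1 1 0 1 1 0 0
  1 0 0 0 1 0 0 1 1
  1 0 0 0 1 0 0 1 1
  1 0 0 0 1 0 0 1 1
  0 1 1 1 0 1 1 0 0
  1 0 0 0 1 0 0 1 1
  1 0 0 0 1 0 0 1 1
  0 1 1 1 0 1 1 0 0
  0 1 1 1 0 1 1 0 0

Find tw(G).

4

A width-4 tree decomposition is:
Bags: B1 = {1, 3, 5, 8, 9}  B2 = {1, 5, 6, 8, 9}  B3 = {1, 2, 5, 8, 9}  B4 = {1, 5, 7, 8, 9}  B5 = {1, 4, 5, 8, 9}
Tree: B1–B2, B2–B3, B3–B4, B4–B5
Every bag has size at most 5, so the width is 5 − 1 = 4 and tw(G) ≤ 4. For the lower bound: the 5 vertex sets {3,8}, {1,6}, {2,5}, {9}, {7} are disjoint, each induces a connected subgraph, and every pair is joined by at least one edge of G. Contracting each set to a single vertex therefore yields K_{5} as a minor, and since treewidth is minor-monotone, tw(G) ≥ tw(K_{5}) = 4. The upper and lower bounds meet at 4, so that is the treewidth.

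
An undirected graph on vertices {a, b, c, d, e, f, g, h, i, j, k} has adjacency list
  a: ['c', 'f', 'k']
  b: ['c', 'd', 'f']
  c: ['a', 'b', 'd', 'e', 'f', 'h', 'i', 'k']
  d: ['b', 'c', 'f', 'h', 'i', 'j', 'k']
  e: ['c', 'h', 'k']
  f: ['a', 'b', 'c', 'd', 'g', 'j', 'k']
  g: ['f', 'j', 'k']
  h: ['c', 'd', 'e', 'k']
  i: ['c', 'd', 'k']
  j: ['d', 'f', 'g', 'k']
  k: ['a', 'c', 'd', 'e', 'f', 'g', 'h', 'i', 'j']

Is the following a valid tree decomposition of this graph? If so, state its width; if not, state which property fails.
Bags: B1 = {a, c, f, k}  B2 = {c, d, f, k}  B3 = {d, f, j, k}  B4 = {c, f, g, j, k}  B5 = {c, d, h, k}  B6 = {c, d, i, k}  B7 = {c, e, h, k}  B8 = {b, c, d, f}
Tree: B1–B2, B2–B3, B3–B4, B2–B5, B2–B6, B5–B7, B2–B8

No — bags containing vertex c are not connected in the tree.

A tree decomposition must satisfy three properties: every vertex lies in some bag; for every edge, both endpoints lie together in some bag; and for every vertex, the bags containing it form a connected subtree. Here bags containing vertex c are not connected in the tree, so the decomposition is invalid.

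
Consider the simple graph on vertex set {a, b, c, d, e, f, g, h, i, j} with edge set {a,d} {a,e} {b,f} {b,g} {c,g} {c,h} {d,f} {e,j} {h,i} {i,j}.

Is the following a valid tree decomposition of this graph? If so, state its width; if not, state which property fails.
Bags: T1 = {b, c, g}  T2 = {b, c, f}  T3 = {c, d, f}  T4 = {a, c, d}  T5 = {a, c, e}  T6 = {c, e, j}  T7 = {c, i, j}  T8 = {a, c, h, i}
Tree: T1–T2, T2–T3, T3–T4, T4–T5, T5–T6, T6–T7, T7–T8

No — bags containing vertex a are not connected in the tree.

A tree decomposition must satisfy three properties: every vertex lies in some bag; for every edge, both endpoints lie together in some bag; and for every vertex, the bags containing it form a connected subtree. Here bags containing vertex a are not connected in the tree, so the decomposition is invalid.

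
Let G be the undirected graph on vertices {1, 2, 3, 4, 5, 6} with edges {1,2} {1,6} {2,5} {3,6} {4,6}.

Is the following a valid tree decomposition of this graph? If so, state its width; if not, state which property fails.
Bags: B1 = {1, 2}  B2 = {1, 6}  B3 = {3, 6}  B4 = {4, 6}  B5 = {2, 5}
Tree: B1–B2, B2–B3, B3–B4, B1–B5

Every vertex of G appears in some bag (union = {1, 2, 3, 4, 5, 6}); every edge is covered by a bag; and for each vertex v the set of bags containing v is connected in the bag tree. The decomposition is therefore valid. The largest bag has 2 vertices, so the width is 1.

Yes; width 1.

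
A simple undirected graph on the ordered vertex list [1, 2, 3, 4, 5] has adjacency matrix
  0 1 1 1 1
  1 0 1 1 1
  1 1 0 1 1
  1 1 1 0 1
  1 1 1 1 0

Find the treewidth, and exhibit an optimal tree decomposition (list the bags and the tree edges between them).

Treewidth 4.
Bags: B1 = {1, 2, 3, 4, 5}
Tree: (single bag)

A single bag containing all 5 vertices is trivially a valid decomposition of width 4. On the other hand G contains the 5-clique {1, 2, 3, 4, 5}. A clique must lie in a single bag of any decomposition, so no decomposition can have width below 4. The upper and lower bounds meet at 4, so that is the treewidth.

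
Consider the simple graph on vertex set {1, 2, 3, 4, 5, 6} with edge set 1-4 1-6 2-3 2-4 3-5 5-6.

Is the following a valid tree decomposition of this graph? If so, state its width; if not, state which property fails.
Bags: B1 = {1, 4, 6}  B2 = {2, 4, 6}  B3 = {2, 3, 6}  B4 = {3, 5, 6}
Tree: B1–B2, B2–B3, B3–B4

Checking the three conditions: (i) the bags cover all of {1, 2, 3, 4, 5, 6}; (ii) for each edge, some bag contains both endpoints; (iii) the bags containing any fixed vertex form a subtree. All hold, so the decomposition is valid with width 3 − 1 = 2.

Yes; width 2.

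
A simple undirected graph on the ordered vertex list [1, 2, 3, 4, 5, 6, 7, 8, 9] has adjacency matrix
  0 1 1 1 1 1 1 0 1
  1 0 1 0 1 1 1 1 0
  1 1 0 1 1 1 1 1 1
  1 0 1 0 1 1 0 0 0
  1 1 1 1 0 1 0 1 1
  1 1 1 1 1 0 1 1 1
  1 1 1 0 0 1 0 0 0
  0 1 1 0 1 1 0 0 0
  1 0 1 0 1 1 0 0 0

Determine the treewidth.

4

A width-4 tree decomposition is:
Bags: B1 = {1, 3, 4, 5, 6}  B2 = {1, 2, 3, 5, 6}  B3 = {1, 3, 5, 6, 9}  B4 = {2, 3, 5, 6, 8}  B5 = {1, 2, 3, 6, 7}
Tree: B1–B2, B2–B3, B2–B4, B2–B5
Each bag holds 5 vertices, so the decomposition has width 4, which upper-bounds the treewidth. Conversely, {2, 3, 5, 6, 8} is a clique of size 5, and the vertices of any clique must share a bag in every tree decomposition; so some bag has ≥ 5 vertices and tw(G) ≥ 4. The upper and lower bounds meet at 4, so that is the treewidth.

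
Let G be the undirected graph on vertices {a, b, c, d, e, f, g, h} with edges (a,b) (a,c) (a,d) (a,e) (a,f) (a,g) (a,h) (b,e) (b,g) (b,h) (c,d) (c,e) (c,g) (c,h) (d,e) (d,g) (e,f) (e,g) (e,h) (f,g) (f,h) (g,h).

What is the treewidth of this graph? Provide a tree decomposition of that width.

Treewidth 4.
One such decomposition:
Bags: B1 = {a, b, e, g, h}  B2 = {a, c, e, g, h}  B3 = {a, c, d, e, g}  B4 = {a, e, f, g, h}
Tree: B1–B2, B2–B3, B1–B4

The largest bag has 5 vertices, giving width 4; this decomposition certifies tw(G) ≤ 4. Conversely, {a, c, d, e, g} is a clique of size 5, and the vertices of any clique must share a bag in every tree decomposition; so some bag has ≥ 5 vertices and tw(G) ≥ 4. The upper and lower bounds meet at 4, so that is the treewidth.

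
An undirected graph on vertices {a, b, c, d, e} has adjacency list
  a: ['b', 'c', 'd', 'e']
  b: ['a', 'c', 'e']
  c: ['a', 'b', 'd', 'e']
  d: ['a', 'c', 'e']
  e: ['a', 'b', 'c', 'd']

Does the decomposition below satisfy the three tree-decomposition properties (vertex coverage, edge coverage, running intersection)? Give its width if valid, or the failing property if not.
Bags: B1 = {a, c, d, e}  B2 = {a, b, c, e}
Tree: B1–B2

Yes; width 3.

Every vertex of G appears in some bag (union = {a, b, c, d, e}); every edge is covered by a bag; and for each vertex v the set of bags containing v is connected in the bag tree. The decomposition is therefore valid. The largest bag has 4 vertices, so the width is 3.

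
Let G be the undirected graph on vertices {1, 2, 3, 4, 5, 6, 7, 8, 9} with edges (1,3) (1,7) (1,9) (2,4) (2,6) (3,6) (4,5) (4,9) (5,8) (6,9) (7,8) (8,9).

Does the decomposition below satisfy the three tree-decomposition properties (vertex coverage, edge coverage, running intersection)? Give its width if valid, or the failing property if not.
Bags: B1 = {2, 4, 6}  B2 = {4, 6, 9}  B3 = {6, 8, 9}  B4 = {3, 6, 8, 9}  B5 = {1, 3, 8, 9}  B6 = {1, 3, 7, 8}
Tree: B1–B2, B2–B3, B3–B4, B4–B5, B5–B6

A tree decomposition must satisfy three properties: every vertex lies in some bag; for every edge, both endpoints lie together in some bag; and for every vertex, the bags containing it form a connected subtree. Here vertex 5 appears in no bag, so the decomposition is invalid.

No — vertex 5 appears in no bag.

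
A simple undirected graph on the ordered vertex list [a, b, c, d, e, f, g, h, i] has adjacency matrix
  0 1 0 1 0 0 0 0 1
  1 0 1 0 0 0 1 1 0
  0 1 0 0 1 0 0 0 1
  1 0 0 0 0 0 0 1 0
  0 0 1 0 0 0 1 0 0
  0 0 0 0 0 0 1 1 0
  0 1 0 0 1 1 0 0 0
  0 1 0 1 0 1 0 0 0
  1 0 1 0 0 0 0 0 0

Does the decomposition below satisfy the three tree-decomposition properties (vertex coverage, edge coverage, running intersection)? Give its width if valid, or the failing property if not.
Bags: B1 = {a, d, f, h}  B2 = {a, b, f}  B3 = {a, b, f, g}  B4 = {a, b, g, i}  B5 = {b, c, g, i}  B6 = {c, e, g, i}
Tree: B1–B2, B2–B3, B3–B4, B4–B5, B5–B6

No — edge (h,b) lies in no bag.

A tree decomposition must satisfy three properties: every vertex lies in some bag; for every edge, both endpoints lie together in some bag; and for every vertex, the bags containing it form a connected subtree. Here edge (h,b) lies in no bag, so the decomposition is invalid.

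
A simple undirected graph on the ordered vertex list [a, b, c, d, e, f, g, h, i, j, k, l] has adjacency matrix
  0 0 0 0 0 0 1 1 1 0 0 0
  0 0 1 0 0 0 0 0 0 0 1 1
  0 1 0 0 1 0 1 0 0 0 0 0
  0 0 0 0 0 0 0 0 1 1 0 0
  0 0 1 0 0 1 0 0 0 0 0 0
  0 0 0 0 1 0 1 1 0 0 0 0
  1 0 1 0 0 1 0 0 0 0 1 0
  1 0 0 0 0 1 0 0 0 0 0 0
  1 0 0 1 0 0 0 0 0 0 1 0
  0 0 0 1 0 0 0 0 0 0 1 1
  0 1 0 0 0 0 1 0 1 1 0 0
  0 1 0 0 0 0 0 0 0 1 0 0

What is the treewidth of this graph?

3

A width-3 tree decomposition is:
Bags: B1 = {c, e, f, h}  B2 = {c, f, g, h}  B3 = {a, c, g, h}  B4 = {a, b, c, g}  B5 = {a, b, g, k}  B6 = {a, b, i, k}  B7 = {b, i, k, l}  B8 = {i, j, k, l}  B9 = {d, i, j, l}
Tree: B1–B2, B2–B3, B3–B4, B4–B5, B5–B6, B6–B7, B7–B8, B8–B9
Each bag holds 4 vertices, so the decomposition has width 3, which upper-bounds the treewidth. For the lower bound: the 4 vertex sets {e,f,h}, {c}, {g}, {a,b,i,k} are disjoint, each induces a connected subgraph, and every pair is joined by at least one edge of G. Contracting each set to a single vertex therefore yields K_{4} as a minor, and since treewidth is minor-monotone, tw(G) ≥ tw(K_{4}) = 3. Therefore the treewidth is 3.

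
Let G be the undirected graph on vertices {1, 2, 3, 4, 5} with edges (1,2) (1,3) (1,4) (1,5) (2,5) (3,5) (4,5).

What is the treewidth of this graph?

A width-2 tree decomposition is:
Bags: B1 = {1, 3, 5}  B2 = {1, 4, 5}  B3 = {1, 2, 5}
Tree: B1–B2, B2–B3
Each bag holds 3 vertices, so the decomposition has width 2, which upper-bounds the treewidth. Conversely, {1, 2, 5} is a clique of size 3, and the vertices of any clique must share a bag in every tree decomposition; so some bag has ≥ 3 vertices and tw(G) ≥ 2. Therefore the treewidth is 2.

2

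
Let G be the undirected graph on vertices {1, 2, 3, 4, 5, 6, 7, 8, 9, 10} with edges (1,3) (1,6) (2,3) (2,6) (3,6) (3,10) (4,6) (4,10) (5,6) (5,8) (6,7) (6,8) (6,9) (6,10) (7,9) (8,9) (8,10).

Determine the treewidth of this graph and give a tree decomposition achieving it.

Treewidth 2.
Bags: B1 = {3, 6, 10}  B2 = {6, 8, 10}  B3 = {1, 3, 6}  B4 = {6, 8, 9}  B5 = {4, 6, 10}  B6 = {5, 6, 8}  B7 = {2, 3, 6}  B8 = {6, 7, 9}
Tree: B1–B2, B1–B3, B2–B4, B1–B5, B4–B6, B3–B7, B4–B8

The largest bag has 3 vertices, giving width 2; this decomposition certifies tw(G) ≤ 2. For the lower bound, the 3 vertices {1, 3, 6} are pairwise adjacent, and any tree decomposition puts a clique entirely inside one bag — forcing width ≥ 2. Hence tw(G) = 2 exactly.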